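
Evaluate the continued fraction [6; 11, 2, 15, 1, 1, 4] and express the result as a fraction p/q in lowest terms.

a_0 = 6: 6/1
a_1 = 11: 67/11
a_2 = 2: 140/23
a_3 = 15: 2167/356
a_4 = 1: 2307/379
a_5 = 1: 4474/735
a_6 = 4: 20203/3319

20203/3319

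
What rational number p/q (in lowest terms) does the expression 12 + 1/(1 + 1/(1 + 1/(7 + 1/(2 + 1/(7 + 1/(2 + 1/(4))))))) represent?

Starting at the tail and folding back:
Start with 4.
2 + 1/(4/1) = 2 + 1/4 = 9/4
7 + 1/(9/4) = 7 + 4/9 = 67/9
2 + 1/(67/9) = 2 + 9/67 = 143/67
7 + 1/(143/67) = 7 + 67/143 = 1068/143
1 + 1/(1068/143) = 1 + 143/1068 = 1211/1068
1 + 1/(1211/1068) = 1 + 1068/1211 = 2279/1211
12 + 1/(2279/1211) = 12 + 1211/2279 = 28559/2279

28559/2279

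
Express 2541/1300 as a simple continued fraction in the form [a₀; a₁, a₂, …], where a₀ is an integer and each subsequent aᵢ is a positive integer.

[1; 1, 21, 29, 2]

Run the Euclidean algorithm, recording each quotient:
⌊2541/1300⌋ = 1, remainder 1241
⌊1300/1241⌋ = 1, remainder 59
⌊1241/59⌋ = 21, remainder 2
⌊59/2⌋ = 29, remainder 1
⌊2/1⌋ = 2, remainder 0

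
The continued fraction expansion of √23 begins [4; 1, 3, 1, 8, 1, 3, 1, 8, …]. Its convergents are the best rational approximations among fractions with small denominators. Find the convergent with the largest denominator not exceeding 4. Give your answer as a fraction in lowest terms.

List convergents until the denominator exceeds the bound:
a_0 = 4: 4/1  (≤ bound)
a_1 = 1: 5/1  (≤ bound)
a_2 = 3: 19/4  (≤ bound)
a_3 = 1: 24/5  (> 4, stop)

19/4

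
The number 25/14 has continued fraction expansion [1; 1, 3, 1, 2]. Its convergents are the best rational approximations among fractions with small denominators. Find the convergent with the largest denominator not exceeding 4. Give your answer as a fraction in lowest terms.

a_0 = 1: 1/1  (≤ bound)
a_1 = 1: 2/1  (≤ bound)
a_2 = 3: 7/4  (≤ bound)
a_3 = 1: 9/5  (> 4, stop)

7/4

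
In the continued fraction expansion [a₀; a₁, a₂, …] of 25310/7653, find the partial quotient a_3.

Repeatedly divide and take the remainder:
25310 ÷ 7653 → quotient 3, remainder 2351
7653 ÷ 2351 → quotient 3, remainder 600
2351 ÷ 600 → quotient 3, remainder 551
600 ÷ 551 → quotient 1, remainder 49

1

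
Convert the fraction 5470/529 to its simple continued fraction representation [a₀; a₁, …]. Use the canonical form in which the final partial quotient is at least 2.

Repeatedly divide and take the remainder:
5470 = 10·529 + 180, so a_0 = 10
529 = 2·180 + 169, so a_1 = 2
180 = 1·169 + 11, so a_2 = 1
169 = 15·11 + 4, so a_3 = 15
11 = 2·4 + 3, so a_4 = 2
4 = 1·3 + 1, so a_5 = 1
3 = 3·1 + 0, so a_6 = 3

[10; 2, 1, 15, 2, 1, 3]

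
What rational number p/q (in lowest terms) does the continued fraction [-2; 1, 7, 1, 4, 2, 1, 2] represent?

-422/379

a_0 = -2: -2/1
a_1 = 1: -1/1
a_2 = 7: -9/8
a_3 = 1: -10/9
a_4 = 4: -49/44
a_5 = 2: -108/97
a_6 = 1: -157/141
a_7 = 2: -422/379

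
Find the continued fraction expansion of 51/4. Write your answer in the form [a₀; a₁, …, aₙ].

[12; 1, 3]

51 = 12·4 + 3, so a_0 = 12
4 = 1·3 + 1, so a_1 = 1
3 = 3·1 + 0, so a_2 = 3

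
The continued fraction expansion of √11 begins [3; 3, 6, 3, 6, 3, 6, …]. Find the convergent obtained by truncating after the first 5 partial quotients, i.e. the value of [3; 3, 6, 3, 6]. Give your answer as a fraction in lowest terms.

a_0 = 3: 3/1
a_1 = 3: 10/3
a_2 = 6: 63/19
a_3 = 3: 199/60
a_4 = 6: 1257/379

1257/379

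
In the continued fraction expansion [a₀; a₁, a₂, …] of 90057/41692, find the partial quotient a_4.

90057 ÷ 41692 → quotient 2, remainder 6673
41692 ÷ 6673 → quotient 6, remainder 1654
6673 ÷ 1654 → quotient 4, remainder 57
1654 ÷ 57 → quotient 29, remainder 1
57 ÷ 1 → quotient 57, remainder 0

57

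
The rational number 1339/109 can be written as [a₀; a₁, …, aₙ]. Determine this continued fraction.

⌊1339/109⌋ = 12, remainder 31
⌊109/31⌋ = 3, remainder 16
⌊31/16⌋ = 1, remainder 15
⌊16/15⌋ = 1, remainder 1
⌊15/1⌋ = 15, remainder 0

[12; 3, 1, 1, 15]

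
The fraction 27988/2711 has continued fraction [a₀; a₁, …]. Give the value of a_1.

3

⌊27988/2711⌋ = 10, remainder 878
⌊2711/878⌋ = 3, remainder 77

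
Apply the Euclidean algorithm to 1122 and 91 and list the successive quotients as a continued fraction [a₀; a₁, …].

1122 ÷ 91 → quotient 12, remainder 30
91 ÷ 30 → quotient 3, remainder 1
30 ÷ 1 → quotient 30, remainder 0

[12; 3, 30]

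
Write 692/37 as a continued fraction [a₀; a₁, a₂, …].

[18; 1, 2, 2, 1, 3]

Run the Euclidean algorithm, recording each quotient:
692 ÷ 37 → quotient 18, remainder 26
37 ÷ 26 → quotient 1, remainder 11
26 ÷ 11 → quotient 2, remainder 4
11 ÷ 4 → quotient 2, remainder 3
4 ÷ 3 → quotient 1, remainder 1
3 ÷ 1 → quotient 3, remainder 0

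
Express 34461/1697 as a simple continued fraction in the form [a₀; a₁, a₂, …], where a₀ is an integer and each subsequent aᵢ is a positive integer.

[20; 3, 3, 1, 7, 1, 14]

Run the Euclidean algorithm, recording each quotient:
34461 = 20·1697 + 521, so a_0 = 20
1697 = 3·521 + 134, so a_1 = 3
521 = 3·134 + 119, so a_2 = 3
134 = 1·119 + 15, so a_3 = 1
119 = 7·15 + 14, so a_4 = 7
15 = 1·14 + 1, so a_5 = 1
14 = 14·1 + 0, so a_6 = 14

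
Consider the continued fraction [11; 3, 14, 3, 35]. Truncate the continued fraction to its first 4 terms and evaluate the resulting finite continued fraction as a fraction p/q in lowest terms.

1495/132

Starting at the tail and folding back:
Start with 3.
14 + 1/(3/1) = 14 + 1/3 = 43/3
3 + 1/(43/3) = 3 + 3/43 = 132/43
11 + 1/(132/43) = 11 + 43/132 = 1495/132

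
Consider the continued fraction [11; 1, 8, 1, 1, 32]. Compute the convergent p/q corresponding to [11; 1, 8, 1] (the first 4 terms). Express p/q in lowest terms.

119/10

Start with 1.
8 + 1/(1/1) = 8 + 1/1 = 9/1
1 + 1/(9/1) = 1 + 1/9 = 10/9
11 + 1/(10/9) = 11 + 9/10 = 119/10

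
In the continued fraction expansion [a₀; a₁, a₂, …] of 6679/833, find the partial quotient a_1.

Run the Euclidean algorithm, recording each quotient:
6679 ÷ 833 → quotient 8, remainder 15
833 ÷ 15 → quotient 55, remainder 8

55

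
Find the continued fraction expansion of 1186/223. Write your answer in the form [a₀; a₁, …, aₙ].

1186 ÷ 223 → quotient 5, remainder 71
223 ÷ 71 → quotient 3, remainder 10
71 ÷ 10 → quotient 7, remainder 1
10 ÷ 1 → quotient 10, remainder 0

[5; 3, 7, 10]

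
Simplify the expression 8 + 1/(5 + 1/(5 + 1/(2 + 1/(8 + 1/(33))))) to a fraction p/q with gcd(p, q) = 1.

130784/15963

Work from the innermost term outward:
Start with 33.
8 + 1/(33/1) = 8 + 1/33 = 265/33
2 + 1/(265/33) = 2 + 33/265 = 563/265
5 + 1/(563/265) = 5 + 265/563 = 3080/563
5 + 1/(3080/563) = 5 + 563/3080 = 15963/3080
8 + 1/(15963/3080) = 8 + 3080/15963 = 130784/15963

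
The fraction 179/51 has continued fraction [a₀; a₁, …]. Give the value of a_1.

1

179 = 3·51 + 26, so a_0 = 3
51 = 1·26 + 25, so a_1 = 1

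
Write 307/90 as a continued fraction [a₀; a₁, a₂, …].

307 = 3·90 + 37, so a_0 = 3
90 = 2·37 + 16, so a_1 = 2
37 = 2·16 + 5, so a_2 = 2
16 = 3·5 + 1, so a_3 = 3
5 = 5·1 + 0, so a_4 = 5

[3; 2, 2, 3, 5]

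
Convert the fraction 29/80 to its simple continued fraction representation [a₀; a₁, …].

[0; 2, 1, 3, 7]

29 = 0·80 + 29, so a_0 = 0
80 = 2·29 + 22, so a_1 = 2
29 = 1·22 + 7, so a_2 = 1
22 = 3·7 + 1, so a_3 = 3
7 = 7·1 + 0, so a_4 = 7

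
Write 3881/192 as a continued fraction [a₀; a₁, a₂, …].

[20; 4, 1, 2, 6, 2]

Apply division with remainder until the remainder is 0:
3881 ÷ 192 → quotient 20, remainder 41
192 ÷ 41 → quotient 4, remainder 28
41 ÷ 28 → quotient 1, remainder 13
28 ÷ 13 → quotient 2, remainder 2
13 ÷ 2 → quotient 6, remainder 1
2 ÷ 1 → quotient 2, remainder 0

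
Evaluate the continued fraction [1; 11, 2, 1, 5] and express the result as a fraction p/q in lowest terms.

Start with 5.
1 + 1/(5/1) = 1 + 1/5 = 6/5
2 + 1/(6/5) = 2 + 5/6 = 17/6
11 + 1/(17/6) = 11 + 6/17 = 193/17
1 + 1/(193/17) = 1 + 17/193 = 210/193

210/193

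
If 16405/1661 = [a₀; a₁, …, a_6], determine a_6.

5

16405 = 9·1661 + 1456, so a_0 = 9
1661 = 1·1456 + 205, so a_1 = 1
1456 = 7·205 + 21, so a_2 = 7
205 = 9·21 + 16, so a_3 = 9
21 = 1·16 + 5, so a_4 = 1
16 = 3·5 + 1, so a_5 = 3
5 = 5·1 + 0, so a_6 = 5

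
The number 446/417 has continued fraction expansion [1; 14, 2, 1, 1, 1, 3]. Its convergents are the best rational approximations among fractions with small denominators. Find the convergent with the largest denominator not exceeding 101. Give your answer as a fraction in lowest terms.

List convergents until the denominator exceeds the bound:
a_0 = 1: 1/1  (≤ bound)
a_1 = 14: 15/14  (≤ bound)
a_2 = 2: 31/29  (≤ bound)
a_3 = 1: 46/43  (≤ bound)
a_4 = 1: 77/72  (≤ bound)
a_5 = 1: 123/115  (> 101, stop)

77/72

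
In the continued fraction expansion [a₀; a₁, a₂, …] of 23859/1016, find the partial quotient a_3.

2

⌊23859/1016⌋ = 23, remainder 491
⌊1016/491⌋ = 2, remainder 34
⌊491/34⌋ = 14, remainder 15
⌊34/15⌋ = 2, remainder 4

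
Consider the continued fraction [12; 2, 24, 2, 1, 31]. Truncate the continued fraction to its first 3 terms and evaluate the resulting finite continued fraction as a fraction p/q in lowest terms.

612/49

Start with 24.
2 + 1/(24/1) = 2 + 1/24 = 49/24
12 + 1/(49/24) = 12 + 24/49 = 612/49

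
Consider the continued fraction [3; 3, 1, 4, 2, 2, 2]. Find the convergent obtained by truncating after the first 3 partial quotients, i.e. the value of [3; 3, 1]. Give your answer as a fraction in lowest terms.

Build up convergents one term at a time:
a_0 = 3: 3/1
a_1 = 3: 10/3
a_2 = 1: 13/4

13/4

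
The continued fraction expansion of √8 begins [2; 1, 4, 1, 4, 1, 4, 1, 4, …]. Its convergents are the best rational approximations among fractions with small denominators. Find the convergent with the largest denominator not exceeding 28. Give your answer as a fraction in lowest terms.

a_0 = 2: 2/1  (≤ bound)
a_1 = 1: 3/1  (≤ bound)
a_2 = 4: 14/5  (≤ bound)
a_3 = 1: 17/6  (≤ bound)
a_4 = 4: 82/29  (> 28, stop)

17/6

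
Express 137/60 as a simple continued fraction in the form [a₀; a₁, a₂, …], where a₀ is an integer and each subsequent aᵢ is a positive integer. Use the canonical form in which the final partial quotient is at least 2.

[2; 3, 1, 1, 8]

⌊137/60⌋ = 2, remainder 17
⌊60/17⌋ = 3, remainder 9
⌊17/9⌋ = 1, remainder 8
⌊9/8⌋ = 1, remainder 1
⌊8/1⌋ = 8, remainder 0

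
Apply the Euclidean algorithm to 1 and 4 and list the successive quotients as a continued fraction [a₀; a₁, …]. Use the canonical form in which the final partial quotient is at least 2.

[0; 4]

Apply division with remainder until the remainder is 0:
1 = 0·4 + 1, so a_0 = 0
4 = 4·1 + 0, so a_1 = 4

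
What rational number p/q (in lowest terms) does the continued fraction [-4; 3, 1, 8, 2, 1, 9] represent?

-3949/1055

a_0 = -4: -4/1
a_1 = 3: -11/3
a_2 = 1: -15/4
a_3 = 8: -131/35
a_4 = 2: -277/74
a_5 = 1: -408/109
a_6 = 9: -3949/1055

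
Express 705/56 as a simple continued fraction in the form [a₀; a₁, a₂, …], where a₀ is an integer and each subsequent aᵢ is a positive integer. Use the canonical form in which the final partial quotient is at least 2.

705 = 12·56 + 33, so a_0 = 12
56 = 1·33 + 23, so a_1 = 1
33 = 1·23 + 10, so a_2 = 1
23 = 2·10 + 3, so a_3 = 2
10 = 3·3 + 1, so a_4 = 3
3 = 3·1 + 0, so a_5 = 3

[12; 1, 1, 2, 3, 3]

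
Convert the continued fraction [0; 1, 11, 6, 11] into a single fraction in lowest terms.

Start with 11.
6 + 1/(11/1) = 6 + 1/11 = 67/11
11 + 1/(67/11) = 11 + 11/67 = 748/67
1 + 1/(748/67) = 1 + 67/748 = 815/748
0 + 1/(815/748) = 0 + 748/815 = 748/815

748/815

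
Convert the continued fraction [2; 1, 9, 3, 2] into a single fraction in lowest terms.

209/72

a_0 = 2: 2/1
a_1 = 1: 3/1
a_2 = 9: 29/10
a_3 = 3: 90/31
a_4 = 2: 209/72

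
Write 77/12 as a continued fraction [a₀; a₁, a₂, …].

⌊77/12⌋ = 6, remainder 5
⌊12/5⌋ = 2, remainder 2
⌊5/2⌋ = 2, remainder 1
⌊2/1⌋ = 2, remainder 0

[6; 2, 2, 2]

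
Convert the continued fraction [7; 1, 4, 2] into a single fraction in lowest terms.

86/11

Work from the innermost term outward:
Start with 2.
4 + 1/(2/1) = 4 + 1/2 = 9/2
1 + 1/(9/2) = 1 + 2/9 = 11/9
7 + 1/(11/9) = 7 + 9/11 = 86/11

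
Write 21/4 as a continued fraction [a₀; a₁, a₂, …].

[5; 4]

21 = 5·4 + 1, so a_0 = 5
4 = 4·1 + 0, so a_1 = 4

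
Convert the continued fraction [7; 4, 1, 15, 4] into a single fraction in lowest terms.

a_0 = 7: 7/1
a_1 = 4: 29/4
a_2 = 1: 36/5
a_3 = 15: 569/79
a_4 = 4: 2312/321

2312/321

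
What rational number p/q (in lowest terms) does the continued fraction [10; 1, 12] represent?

142/13

a_0 = 10: 10/1
a_1 = 1: 11/1
a_2 = 12: 142/13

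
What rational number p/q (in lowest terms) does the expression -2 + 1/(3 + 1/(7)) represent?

Start with 7.
3 + 1/(7/1) = 3 + 1/7 = 22/7
-2 + 1/(22/7) = -2 + 7/22 = -37/22

-37/22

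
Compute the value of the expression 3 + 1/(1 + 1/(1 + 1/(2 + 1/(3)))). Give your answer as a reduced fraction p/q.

61/17

Use the convergent recurrence hₖ = aₖ·hₖ₋₁ + hₖ₋₂ (and likewise for the denominators kₖ):
a_0 = 3: 3/1
a_1 = 1: 4/1
a_2 = 1: 7/2
a_3 = 2: 18/5
a_4 = 3: 61/17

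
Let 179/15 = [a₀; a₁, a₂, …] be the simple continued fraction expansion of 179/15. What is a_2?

Apply division with remainder until the remainder is 0:
179 ÷ 15 → quotient 11, remainder 14
15 ÷ 14 → quotient 1, remainder 1
14 ÷ 1 → quotient 14, remainder 0

14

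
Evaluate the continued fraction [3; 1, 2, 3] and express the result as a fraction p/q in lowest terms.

37/10

Compute successive convergents:
a_0 = 3: 3/1
a_1 = 1: 4/1
a_2 = 2: 11/3
a_3 = 3: 37/10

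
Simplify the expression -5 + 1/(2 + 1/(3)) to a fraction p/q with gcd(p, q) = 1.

a_0 = -5: -5/1
a_1 = 2: -9/2
a_2 = 3: -32/7

-32/7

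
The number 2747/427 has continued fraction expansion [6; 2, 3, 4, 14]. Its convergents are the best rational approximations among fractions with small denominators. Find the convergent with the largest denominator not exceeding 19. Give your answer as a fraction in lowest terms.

a_0 = 6: 6/1  (≤ bound)
a_1 = 2: 13/2  (≤ bound)
a_2 = 3: 45/7  (≤ bound)
a_3 = 4: 193/30  (> 19, stop)

45/7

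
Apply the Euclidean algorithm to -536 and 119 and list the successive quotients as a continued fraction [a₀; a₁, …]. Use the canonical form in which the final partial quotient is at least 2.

[-5; 2, 59]

⌊-536/119⌋ = -5, remainder 59
⌊119/59⌋ = 2, remainder 1
⌊59/1⌋ = 59, remainder 0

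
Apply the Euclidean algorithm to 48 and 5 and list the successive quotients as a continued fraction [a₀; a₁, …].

[9; 1, 1, 2]

48 ÷ 5 → quotient 9, remainder 3
5 ÷ 3 → quotient 1, remainder 2
3 ÷ 2 → quotient 1, remainder 1
2 ÷ 1 → quotient 2, remainder 0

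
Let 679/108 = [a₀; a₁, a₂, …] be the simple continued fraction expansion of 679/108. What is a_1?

⌊679/108⌋ = 6, remainder 31
⌊108/31⌋ = 3, remainder 15

3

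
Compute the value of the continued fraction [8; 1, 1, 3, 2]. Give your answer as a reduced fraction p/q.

137/16

Start with 2.
3 + 1/(2/1) = 3 + 1/2 = 7/2
1 + 1/(7/2) = 1 + 2/7 = 9/7
1 + 1/(9/7) = 1 + 7/9 = 16/9
8 + 1/(16/9) = 8 + 9/16 = 137/16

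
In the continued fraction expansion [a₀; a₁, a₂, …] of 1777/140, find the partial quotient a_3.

3

1777 ÷ 140 → quotient 12, remainder 97
140 ÷ 97 → quotient 1, remainder 43
97 ÷ 43 → quotient 2, remainder 11
43 ÷ 11 → quotient 3, remainder 10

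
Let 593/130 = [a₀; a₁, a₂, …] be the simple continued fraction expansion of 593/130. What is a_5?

1

Apply division with remainder until the remainder is 0:
⌊593/130⌋ = 4, remainder 73
⌊130/73⌋ = 1, remainder 57
⌊73/57⌋ = 1, remainder 16
⌊57/16⌋ = 3, remainder 9
⌊16/9⌋ = 1, remainder 7
⌊9/7⌋ = 1, remainder 2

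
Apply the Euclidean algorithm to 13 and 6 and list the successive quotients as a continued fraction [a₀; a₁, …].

⌊13/6⌋ = 2, remainder 1
⌊6/1⌋ = 6, remainder 0

[2; 6]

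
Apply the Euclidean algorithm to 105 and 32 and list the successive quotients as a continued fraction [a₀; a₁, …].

Apply division with remainder until the remainder is 0:
105 = 3·32 + 9, so a_0 = 3
32 = 3·9 + 5, so a_1 = 3
9 = 1·5 + 4, so a_2 = 1
5 = 1·4 + 1, so a_3 = 1
4 = 4·1 + 0, so a_4 = 4

[3; 3, 1, 1, 4]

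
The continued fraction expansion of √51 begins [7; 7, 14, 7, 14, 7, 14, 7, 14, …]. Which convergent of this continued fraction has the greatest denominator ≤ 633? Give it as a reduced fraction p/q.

List convergents until the denominator exceeds the bound:
a_0 = 7: 7/1  (≤ bound)
a_1 = 7: 50/7  (≤ bound)
a_2 = 14: 707/99  (≤ bound)
a_3 = 7: 4999/700  (> 633, stop)

707/99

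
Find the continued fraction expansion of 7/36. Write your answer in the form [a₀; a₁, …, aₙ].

7 = 0·36 + 7, so a_0 = 0
36 = 5·7 + 1, so a_1 = 5
7 = 7·1 + 0, so a_2 = 7

[0; 5, 7]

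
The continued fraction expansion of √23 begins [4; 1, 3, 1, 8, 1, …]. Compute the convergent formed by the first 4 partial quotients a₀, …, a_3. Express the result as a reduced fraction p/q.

24/5

Work from the innermost term outward:
Start with 1.
3 + 1/(1/1) = 3 + 1/1 = 4/1
1 + 1/(4/1) = 1 + 1/4 = 5/4
4 + 1/(5/4) = 4 + 4/5 = 24/5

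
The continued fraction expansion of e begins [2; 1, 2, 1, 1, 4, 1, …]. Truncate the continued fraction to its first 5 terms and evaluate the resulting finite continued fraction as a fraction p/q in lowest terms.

Use the convergent recurrence hₖ = aₖ·hₖ₋₁ + hₖ₋₂ (and likewise for the denominators kₖ):
a_0 = 2: 2/1
a_1 = 1: 3/1
a_2 = 2: 8/3
a_3 = 1: 11/4
a_4 = 1: 19/7

19/7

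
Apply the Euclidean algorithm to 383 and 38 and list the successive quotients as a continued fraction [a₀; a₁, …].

[10; 12, 1, 2]

383 ÷ 38 → quotient 10, remainder 3
38 ÷ 3 → quotient 12, remainder 2
3 ÷ 2 → quotient 1, remainder 1
2 ÷ 1 → quotient 2, remainder 0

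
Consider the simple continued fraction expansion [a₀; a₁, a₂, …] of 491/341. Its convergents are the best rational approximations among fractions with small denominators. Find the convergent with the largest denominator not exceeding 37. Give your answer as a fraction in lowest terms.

36/25

a_0 = 1: 1/1  (≤ bound)
a_1 = 2: 3/2  (≤ bound)
a_2 = 3: 10/7  (≤ bound)
a_3 = 1: 13/9  (≤ bound)
a_4 = 1: 23/16  (≤ bound)
a_5 = 1: 36/25  (≤ bound)
a_6 = 13: 491/341  (> 37, stop)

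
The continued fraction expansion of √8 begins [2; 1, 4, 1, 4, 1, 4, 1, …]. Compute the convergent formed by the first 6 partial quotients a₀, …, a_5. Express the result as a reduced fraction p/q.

a_0 = 2: 2/1
a_1 = 1: 3/1
a_2 = 4: 14/5
a_3 = 1: 17/6
a_4 = 4: 82/29
a_5 = 1: 99/35

99/35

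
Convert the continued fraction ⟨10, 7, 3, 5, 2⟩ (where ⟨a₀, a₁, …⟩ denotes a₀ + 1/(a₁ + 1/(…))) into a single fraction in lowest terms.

Start with 2.
5 + 1/(2/1) = 5 + 1/2 = 11/2
3 + 1/(11/2) = 3 + 2/11 = 35/11
7 + 1/(35/11) = 7 + 11/35 = 256/35
10 + 1/(256/35) = 10 + 35/256 = 2595/256

2595/256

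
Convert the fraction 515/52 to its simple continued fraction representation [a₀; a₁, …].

Apply division with remainder until the remainder is 0:
⌊515/52⌋ = 9, remainder 47
⌊52/47⌋ = 1, remainder 5
⌊47/5⌋ = 9, remainder 2
⌊5/2⌋ = 2, remainder 1
⌊2/1⌋ = 2, remainder 0

[9; 1, 9, 2, 2]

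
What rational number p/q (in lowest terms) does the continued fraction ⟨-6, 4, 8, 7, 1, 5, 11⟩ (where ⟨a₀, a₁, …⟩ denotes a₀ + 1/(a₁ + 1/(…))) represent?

-101291/17593

a_0 = -6: -6/1
a_1 = 4: -23/4
a_2 = 8: -190/33
a_3 = 7: -1353/235
a_4 = 1: -1543/268
a_5 = 5: -9068/1575
a_6 = 11: -101291/17593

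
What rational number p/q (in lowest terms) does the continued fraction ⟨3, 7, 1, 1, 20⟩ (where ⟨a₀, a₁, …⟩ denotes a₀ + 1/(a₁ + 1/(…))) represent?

Start with 20.
1 + 1/(20/1) = 1 + 1/20 = 21/20
1 + 1/(21/20) = 1 + 20/21 = 41/21
7 + 1/(41/21) = 7 + 21/41 = 308/41
3 + 1/(308/41) = 3 + 41/308 = 965/308

965/308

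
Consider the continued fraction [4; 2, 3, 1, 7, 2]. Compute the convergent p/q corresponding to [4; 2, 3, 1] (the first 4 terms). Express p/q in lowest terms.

40/9

a_0 = 4: 4/1
a_1 = 2: 9/2
a_2 = 3: 31/7
a_3 = 1: 40/9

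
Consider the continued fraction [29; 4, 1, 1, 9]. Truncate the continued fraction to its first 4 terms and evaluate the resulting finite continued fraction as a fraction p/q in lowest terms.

263/9

Start with 1.
1 + 1/(1/1) = 1 + 1/1 = 2/1
4 + 1/(2/1) = 4 + 1/2 = 9/2
29 + 1/(9/2) = 29 + 2/9 = 263/9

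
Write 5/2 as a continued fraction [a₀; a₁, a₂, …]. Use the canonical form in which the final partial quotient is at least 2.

[2; 2]

5 ÷ 2 → quotient 2, remainder 1
2 ÷ 1 → quotient 2, remainder 0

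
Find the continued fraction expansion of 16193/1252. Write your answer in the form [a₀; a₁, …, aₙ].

⌊16193/1252⌋ = 12, remainder 1169
⌊1252/1169⌋ = 1, remainder 83
⌊1169/83⌋ = 14, remainder 7
⌊83/7⌋ = 11, remainder 6
⌊7/6⌋ = 1, remainder 1
⌊6/1⌋ = 6, remainder 0

[12; 1, 14, 11, 1, 6]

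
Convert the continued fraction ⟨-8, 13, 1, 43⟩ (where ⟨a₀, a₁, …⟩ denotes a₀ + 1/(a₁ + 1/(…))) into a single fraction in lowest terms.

Start with 43.
1 + 1/(43/1) = 1 + 1/43 = 44/43
13 + 1/(44/43) = 13 + 43/44 = 615/44
-8 + 1/(615/44) = -8 + 44/615 = -4876/615

-4876/615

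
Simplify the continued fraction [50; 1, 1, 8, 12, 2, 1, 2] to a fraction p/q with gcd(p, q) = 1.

85849/1699

Build up convergents one term at a time:
a_0 = 50: 50/1
a_1 = 1: 51/1
a_2 = 1: 101/2
a_3 = 8: 859/17
a_4 = 12: 10409/206
a_5 = 2: 21677/429
a_6 = 1: 32086/635
a_7 = 2: 85849/1699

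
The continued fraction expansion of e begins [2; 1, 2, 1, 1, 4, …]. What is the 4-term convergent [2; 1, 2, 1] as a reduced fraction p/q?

11/4

Compute successive convergents:
a_0 = 2: 2/1
a_1 = 1: 3/1
a_2 = 2: 8/3
a_3 = 1: 11/4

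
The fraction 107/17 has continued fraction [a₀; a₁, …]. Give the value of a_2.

Apply division with remainder until the remainder is 0:
107 ÷ 17 → quotient 6, remainder 5
17 ÷ 5 → quotient 3, remainder 2
5 ÷ 2 → quotient 2, remainder 1

2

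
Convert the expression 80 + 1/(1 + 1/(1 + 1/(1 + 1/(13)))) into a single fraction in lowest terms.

a_0 = 80: 80/1
a_1 = 1: 81/1
a_2 = 1: 161/2
a_3 = 1: 242/3
a_4 = 13: 3307/41

3307/41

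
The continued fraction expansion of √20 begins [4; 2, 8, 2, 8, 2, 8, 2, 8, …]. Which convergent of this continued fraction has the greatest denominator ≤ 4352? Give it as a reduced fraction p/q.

List convergents until the denominator exceeds the bound:
a_0 = 4: 4/1  (≤ bound)
a_1 = 2: 9/2  (≤ bound)
a_2 = 8: 76/17  (≤ bound)
a_3 = 2: 161/36  (≤ bound)
a_4 = 8: 1364/305  (≤ bound)
a_5 = 2: 2889/646  (≤ bound)
a_6 = 8: 24476/5473  (> 4352, stop)

2889/646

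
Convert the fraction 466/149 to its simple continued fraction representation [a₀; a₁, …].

[3; 7, 1, 5, 3]

Run the Euclidean algorithm, recording each quotient:
466 = 3·149 + 19, so a_0 = 3
149 = 7·19 + 16, so a_1 = 7
19 = 1·16 + 3, so a_2 = 1
16 = 5·3 + 1, so a_3 = 5
3 = 3·1 + 0, so a_4 = 3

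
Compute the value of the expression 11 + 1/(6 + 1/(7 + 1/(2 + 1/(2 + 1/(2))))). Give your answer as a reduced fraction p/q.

6095/546

Compute successive convergents:
a_0 = 11: 11/1
a_1 = 6: 67/6
a_2 = 7: 480/43
a_3 = 2: 1027/92
a_4 = 2: 2534/227
a_5 = 2: 6095/546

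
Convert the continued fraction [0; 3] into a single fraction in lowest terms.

1/3

Start with 3.
0 + 1/(3/1) = 0 + 1/3 = 1/3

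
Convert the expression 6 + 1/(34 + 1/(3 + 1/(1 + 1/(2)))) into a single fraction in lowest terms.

2273/377

Starting at the tail and folding back:
Start with 2.
1 + 1/(2/1) = 1 + 1/2 = 3/2
3 + 1/(3/2) = 3 + 2/3 = 11/3
34 + 1/(11/3) = 34 + 3/11 = 377/11
6 + 1/(377/11) = 6 + 11/377 = 2273/377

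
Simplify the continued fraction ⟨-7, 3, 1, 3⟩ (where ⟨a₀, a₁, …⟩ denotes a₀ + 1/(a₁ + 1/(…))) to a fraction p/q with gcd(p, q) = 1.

-101/15

Start with 3.
1 + 1/(3/1) = 1 + 1/3 = 4/3
3 + 1/(4/3) = 3 + 3/4 = 15/4
-7 + 1/(15/4) = -7 + 4/15 = -101/15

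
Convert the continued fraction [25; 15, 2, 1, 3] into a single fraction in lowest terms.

Build up convergents one term at a time:
a_0 = 25: 25/1
a_1 = 15: 376/15
a_2 = 2: 777/31
a_3 = 1: 1153/46
a_4 = 3: 4236/169

4236/169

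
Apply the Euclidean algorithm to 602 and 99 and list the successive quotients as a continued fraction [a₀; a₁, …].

602 = 6·99 + 8, so a_0 = 6
99 = 12·8 + 3, so a_1 = 12
8 = 2·3 + 2, so a_2 = 2
3 = 1·2 + 1, so a_3 = 1
2 = 2·1 + 0, so a_4 = 2

[6; 12, 2, 1, 2]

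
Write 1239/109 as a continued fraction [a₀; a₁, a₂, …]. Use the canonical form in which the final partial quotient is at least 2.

1239 ÷ 109 → quotient 11, remainder 40
109 ÷ 40 → quotient 2, remainder 29
40 ÷ 29 → quotient 1, remainder 11
29 ÷ 11 → quotient 2, remainder 7
11 ÷ 7 → quotient 1, remainder 4
7 ÷ 4 → quotient 1, remainder 3
4 ÷ 3 → quotient 1, remainder 1
3 ÷ 1 → quotient 3, remainder 0

[11; 2, 1, 2, 1, 1, 1, 3]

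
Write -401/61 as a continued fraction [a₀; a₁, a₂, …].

[-7; 2, 2, 1, 8]

⌊-401/61⌋ = -7, remainder 26
⌊61/26⌋ = 2, remainder 9
⌊26/9⌋ = 2, remainder 8
⌊9/8⌋ = 1, remainder 1
⌊8/1⌋ = 8, remainder 0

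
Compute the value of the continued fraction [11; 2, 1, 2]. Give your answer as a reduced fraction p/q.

a_0 = 11: 11/1
a_1 = 2: 23/2
a_2 = 1: 34/3
a_3 = 2: 91/8

91/8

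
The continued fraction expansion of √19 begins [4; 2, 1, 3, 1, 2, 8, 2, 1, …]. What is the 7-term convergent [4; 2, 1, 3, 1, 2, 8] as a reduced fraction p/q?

Start with 8.
2 + 1/(8/1) = 2 + 1/8 = 17/8
1 + 1/(17/8) = 1 + 8/17 = 25/17
3 + 1/(25/17) = 3 + 17/25 = 92/25
1 + 1/(92/25) = 1 + 25/92 = 117/92
2 + 1/(117/92) = 2 + 92/117 = 326/117
4 + 1/(326/117) = 4 + 117/326 = 1421/326

1421/326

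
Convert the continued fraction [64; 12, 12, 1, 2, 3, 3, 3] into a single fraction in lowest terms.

1071272/16717

a_0 = 64: 64/1
a_1 = 12: 769/12
a_2 = 12: 9292/145
a_3 = 1: 10061/157
a_4 = 2: 29414/459
a_5 = 3: 98303/1534
a_6 = 3: 324323/5061
a_7 = 3: 1071272/16717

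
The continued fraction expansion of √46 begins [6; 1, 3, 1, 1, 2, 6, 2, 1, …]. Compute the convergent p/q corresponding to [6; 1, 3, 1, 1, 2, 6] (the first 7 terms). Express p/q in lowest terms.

997/147

Build up convergents one term at a time:
a_0 = 6: 6/1
a_1 = 1: 7/1
a_2 = 3: 27/4
a_3 = 1: 34/5
a_4 = 1: 61/9
a_5 = 2: 156/23
a_6 = 6: 997/147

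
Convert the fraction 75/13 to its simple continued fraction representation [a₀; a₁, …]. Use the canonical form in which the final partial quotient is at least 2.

Repeatedly divide and take the remainder:
⌊75/13⌋ = 5, remainder 10
⌊13/10⌋ = 1, remainder 3
⌊10/3⌋ = 3, remainder 1
⌊3/1⌋ = 3, remainder 0

[5; 1, 3, 3]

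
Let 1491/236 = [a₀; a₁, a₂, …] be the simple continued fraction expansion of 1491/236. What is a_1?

⌊1491/236⌋ = 6, remainder 75
⌊236/75⌋ = 3, remainder 11

3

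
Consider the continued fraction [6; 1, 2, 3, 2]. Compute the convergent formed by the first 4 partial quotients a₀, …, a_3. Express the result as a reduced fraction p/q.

Collapse the nested fraction from the inside out:
Start with 3.
2 + 1/(3/1) = 2 + 1/3 = 7/3
1 + 1/(7/3) = 1 + 3/7 = 10/7
6 + 1/(10/7) = 6 + 7/10 = 67/10

67/10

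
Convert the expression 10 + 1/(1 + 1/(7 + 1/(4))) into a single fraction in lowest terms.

359/33

Collapse the nested fraction from the inside out:
Start with 4.
7 + 1/(4/1) = 7 + 1/4 = 29/4
1 + 1/(29/4) = 1 + 4/29 = 33/29
10 + 1/(33/29) = 10 + 29/33 = 359/33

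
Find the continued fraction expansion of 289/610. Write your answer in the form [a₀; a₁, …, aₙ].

[0; 2, 9, 32]

Repeatedly divide and take the remainder:
289 = 0·610 + 289, so a_0 = 0
610 = 2·289 + 32, so a_1 = 2
289 = 9·32 + 1, so a_2 = 9
32 = 32·1 + 0, so a_3 = 32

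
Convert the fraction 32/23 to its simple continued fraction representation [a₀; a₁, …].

[1; 2, 1, 1, 4]

Repeatedly divide and take the remainder:
32 ÷ 23 → quotient 1, remainder 9
23 ÷ 9 → quotient 2, remainder 5
9 ÷ 5 → quotient 1, remainder 4
5 ÷ 4 → quotient 1, remainder 1
4 ÷ 1 → quotient 4, remainder 0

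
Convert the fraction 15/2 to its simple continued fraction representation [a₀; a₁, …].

[7; 2]

15 ÷ 2 → quotient 7, remainder 1
2 ÷ 1 → quotient 2, remainder 0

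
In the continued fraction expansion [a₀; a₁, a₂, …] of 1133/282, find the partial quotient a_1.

Repeatedly divide and take the remainder:
⌊1133/282⌋ = 4, remainder 5
⌊282/5⌋ = 56, remainder 2

56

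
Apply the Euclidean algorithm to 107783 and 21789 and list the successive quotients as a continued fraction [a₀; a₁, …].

[4; 1, 17, 1, 3, 48, 6]

Run the Euclidean algorithm, recording each quotient:
⌊107783/21789⌋ = 4, remainder 20627
⌊21789/20627⌋ = 1, remainder 1162
⌊20627/1162⌋ = 17, remainder 873
⌊1162/873⌋ = 1, remainder 289
⌊873/289⌋ = 3, remainder 6
⌊289/6⌋ = 48, remainder 1
⌊6/1⌋ = 6, remainder 0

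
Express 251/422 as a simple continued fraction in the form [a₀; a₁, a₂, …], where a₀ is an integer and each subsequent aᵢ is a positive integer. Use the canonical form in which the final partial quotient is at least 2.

[0; 1, 1, 2, 7, 3, 1, 2]

251 = 0·422 + 251, so a_0 = 0
422 = 1·251 + 171, so a_1 = 1
251 = 1·171 + 80, so a_2 = 1
171 = 2·80 + 11, so a_3 = 2
80 = 7·11 + 3, so a_4 = 7
11 = 3·3 + 2, so a_5 = 3
3 = 1·2 + 1, so a_6 = 1
2 = 2·1 + 0, so a_7 = 2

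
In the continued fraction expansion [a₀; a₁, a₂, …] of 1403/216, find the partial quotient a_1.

2

⌊1403/216⌋ = 6, remainder 107
⌊216/107⌋ = 2, remainder 2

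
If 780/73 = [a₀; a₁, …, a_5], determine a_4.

Run the Euclidean algorithm, recording each quotient:
780 ÷ 73 → quotient 10, remainder 50
73 ÷ 50 → quotient 1, remainder 23
50 ÷ 23 → quotient 2, remainder 4
23 ÷ 4 → quotient 5, remainder 3
4 ÷ 3 → quotient 1, remainder 1

1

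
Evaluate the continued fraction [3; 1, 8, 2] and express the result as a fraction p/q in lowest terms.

74/19

Start with 2.
8 + 1/(2/1) = 8 + 1/2 = 17/2
1 + 1/(17/2) = 1 + 2/17 = 19/17
3 + 1/(19/17) = 3 + 17/19 = 74/19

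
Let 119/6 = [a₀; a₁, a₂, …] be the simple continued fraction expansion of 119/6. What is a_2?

⌊119/6⌋ = 19, remainder 5
⌊6/5⌋ = 1, remainder 1
⌊5/1⌋ = 5, remainder 0

5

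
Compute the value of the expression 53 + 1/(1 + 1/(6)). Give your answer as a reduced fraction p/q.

a_0 = 53: 53/1
a_1 = 1: 54/1
a_2 = 6: 377/7

377/7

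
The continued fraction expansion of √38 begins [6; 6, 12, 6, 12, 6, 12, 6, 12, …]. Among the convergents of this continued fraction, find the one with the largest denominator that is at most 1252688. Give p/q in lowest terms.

2463306/399601

List convergents until the denominator exceeds the bound:
a_0 = 6: 6/1  (≤ bound)
a_1 = 6: 37/6  (≤ bound)
a_2 = 12: 450/73  (≤ bound)
a_3 = 6: 2737/444  (≤ bound)
a_4 = 12: 33294/5401  (≤ bound)
a_5 = 6: 202501/32850  (≤ bound)
a_6 = 12: 2463306/399601  (≤ bound)
a_7 = 6: 14982337/2430456  (> 1252688, stop)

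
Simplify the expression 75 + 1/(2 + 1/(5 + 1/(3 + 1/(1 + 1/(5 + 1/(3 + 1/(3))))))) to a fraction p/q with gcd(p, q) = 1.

210373/2788

Start with 3.
3 + 1/(3/1) = 3 + 1/3 = 10/3
5 + 1/(10/3) = 5 + 3/10 = 53/10
1 + 1/(53/10) = 1 + 10/53 = 63/53
3 + 1/(63/53) = 3 + 53/63 = 242/63
5 + 1/(242/63) = 5 + 63/242 = 1273/242
2 + 1/(1273/242) = 2 + 242/1273 = 2788/1273
75 + 1/(2788/1273) = 75 + 1273/2788 = 210373/2788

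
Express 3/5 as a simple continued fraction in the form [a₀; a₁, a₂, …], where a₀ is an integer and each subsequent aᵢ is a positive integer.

3 ÷ 5 → quotient 0, remainder 3
5 ÷ 3 → quotient 1, remainder 2
3 ÷ 2 → quotient 1, remainder 1
2 ÷ 1 → quotient 2, remainder 0

[0; 1, 1, 2]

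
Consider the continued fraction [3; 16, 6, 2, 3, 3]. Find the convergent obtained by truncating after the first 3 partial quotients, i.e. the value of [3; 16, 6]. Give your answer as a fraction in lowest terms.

Build up convergents one term at a time:
a_0 = 3: 3/1
a_1 = 16: 49/16
a_2 = 6: 297/97

297/97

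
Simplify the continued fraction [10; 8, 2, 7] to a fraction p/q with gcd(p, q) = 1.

1285/127

Use the convergent recurrence hₖ = aₖ·hₖ₋₁ + hₖ₋₂ (and likewise for the denominators kₖ):
a_0 = 10: 10/1
a_1 = 8: 81/8
a_2 = 2: 172/17
a_3 = 7: 1285/127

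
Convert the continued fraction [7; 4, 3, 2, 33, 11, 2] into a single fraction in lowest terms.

167299/23129

a_0 = 7: 7/1
a_1 = 4: 29/4
a_2 = 3: 94/13
a_3 = 2: 217/30
a_4 = 33: 7255/1003
a_5 = 11: 80022/11063
a_6 = 2: 167299/23129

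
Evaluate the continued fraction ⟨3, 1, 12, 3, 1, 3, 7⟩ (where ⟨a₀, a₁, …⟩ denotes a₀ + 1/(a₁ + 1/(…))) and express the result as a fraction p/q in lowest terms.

5675/1446

a_0 = 3: 3/1
a_1 = 1: 4/1
a_2 = 12: 51/13
a_3 = 3: 157/40
a_4 = 1: 208/53
a_5 = 3: 781/199
a_6 = 7: 5675/1446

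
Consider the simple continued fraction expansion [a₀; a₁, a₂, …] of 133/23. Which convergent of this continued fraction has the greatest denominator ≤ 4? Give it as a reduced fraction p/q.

23/4

a_0 = 5: 5/1  (≤ bound)
a_1 = 1: 6/1  (≤ bound)
a_2 = 3: 23/4  (≤ bound)
a_3 = 1: 29/5  (> 4, stop)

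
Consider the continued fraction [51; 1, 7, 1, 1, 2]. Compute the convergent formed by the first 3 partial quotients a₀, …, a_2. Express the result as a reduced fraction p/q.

Start with 7.
1 + 1/(7/1) = 1 + 1/7 = 8/7
51 + 1/(8/7) = 51 + 7/8 = 415/8

415/8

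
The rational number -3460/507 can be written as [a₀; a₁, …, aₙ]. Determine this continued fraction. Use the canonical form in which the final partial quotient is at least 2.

[-7; 5, 1, 2, 3, 2, 1, 2]

Apply division with remainder until the remainder is 0:
⌊-3460/507⌋ = -7, remainder 89
⌊507/89⌋ = 5, remainder 62
⌊89/62⌋ = 1, remainder 27
⌊62/27⌋ = 2, remainder 8
⌊27/8⌋ = 3, remainder 3
⌊8/3⌋ = 2, remainder 2
⌊3/2⌋ = 1, remainder 1
⌊2/1⌋ = 2, remainder 0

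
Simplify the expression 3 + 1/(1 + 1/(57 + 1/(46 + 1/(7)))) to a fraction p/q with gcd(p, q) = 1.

74641/18741

Start with 7.
46 + 1/(7/1) = 46 + 1/7 = 323/7
57 + 1/(323/7) = 57 + 7/323 = 18418/323
1 + 1/(18418/323) = 1 + 323/18418 = 18741/18418
3 + 1/(18741/18418) = 3 + 18418/18741 = 74641/18741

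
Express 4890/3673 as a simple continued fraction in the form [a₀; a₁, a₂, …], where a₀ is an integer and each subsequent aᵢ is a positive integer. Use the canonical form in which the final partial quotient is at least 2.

Run the Euclidean algorithm, recording each quotient:
4890 ÷ 3673 → quotient 1, remainder 1217
3673 ÷ 1217 → quotient 3, remainder 22
1217 ÷ 22 → quotient 55, remainder 7
22 ÷ 7 → quotient 3, remainder 1
7 ÷ 1 → quotient 7, remainder 0

[1; 3, 55, 3, 7]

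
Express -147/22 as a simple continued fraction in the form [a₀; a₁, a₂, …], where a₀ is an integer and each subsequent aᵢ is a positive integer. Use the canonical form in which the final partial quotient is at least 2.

-147 ÷ 22 → quotient -7, remainder 7
22 ÷ 7 → quotient 3, remainder 1
7 ÷ 1 → quotient 7, remainder 0

[-7; 3, 7]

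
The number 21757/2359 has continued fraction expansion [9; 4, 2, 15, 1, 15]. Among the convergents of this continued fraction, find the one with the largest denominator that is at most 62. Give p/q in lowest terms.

a_0 = 9: 9/1  (≤ bound)
a_1 = 4: 37/4  (≤ bound)
a_2 = 2: 83/9  (≤ bound)
a_3 = 15: 1282/139  (> 62, stop)

83/9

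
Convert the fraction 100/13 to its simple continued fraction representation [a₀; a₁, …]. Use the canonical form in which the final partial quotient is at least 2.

⌊100/13⌋ = 7, remainder 9
⌊13/9⌋ = 1, remainder 4
⌊9/4⌋ = 2, remainder 1
⌊4/1⌋ = 4, remainder 0

[7; 1, 2, 4]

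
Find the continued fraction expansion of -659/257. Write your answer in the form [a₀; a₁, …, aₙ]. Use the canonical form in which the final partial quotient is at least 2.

[-3; 2, 3, 2, 1, 1, 6]

-659 ÷ 257 → quotient -3, remainder 112
257 ÷ 112 → quotient 2, remainder 33
112 ÷ 33 → quotient 3, remainder 13
33 ÷ 13 → quotient 2, remainder 7
13 ÷ 7 → quotient 1, remainder 6
7 ÷ 6 → quotient 1, remainder 1
6 ÷ 1 → quotient 6, remainder 0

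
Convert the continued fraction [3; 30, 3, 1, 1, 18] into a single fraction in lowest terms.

a_0 = 3: 3/1
a_1 = 30: 91/30
a_2 = 3: 276/91
a_3 = 1: 367/121
a_4 = 1: 643/212
a_5 = 18: 11941/3937

11941/3937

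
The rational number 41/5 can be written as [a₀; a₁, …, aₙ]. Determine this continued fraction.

41 = 8·5 + 1, so a_0 = 8
5 = 5·1 + 0, so a_1 = 5

[8; 5]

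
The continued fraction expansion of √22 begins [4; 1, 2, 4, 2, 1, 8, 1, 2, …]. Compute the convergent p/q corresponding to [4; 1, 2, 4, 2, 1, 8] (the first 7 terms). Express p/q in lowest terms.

Start with 8.
1 + 1/(8/1) = 1 + 1/8 = 9/8
2 + 1/(9/8) = 2 + 8/9 = 26/9
4 + 1/(26/9) = 4 + 9/26 = 113/26
2 + 1/(113/26) = 2 + 26/113 = 252/113
1 + 1/(252/113) = 1 + 113/252 = 365/252
4 + 1/(365/252) = 4 + 252/365 = 1712/365

1712/365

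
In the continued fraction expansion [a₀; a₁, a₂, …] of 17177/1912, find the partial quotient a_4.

Repeatedly divide and take the remainder:
17177 ÷ 1912 → quotient 8, remainder 1881
1912 ÷ 1881 → quotient 1, remainder 31
1881 ÷ 31 → quotient 60, remainder 21
31 ÷ 21 → quotient 1, remainder 10
21 ÷ 10 → quotient 2, remainder 1

2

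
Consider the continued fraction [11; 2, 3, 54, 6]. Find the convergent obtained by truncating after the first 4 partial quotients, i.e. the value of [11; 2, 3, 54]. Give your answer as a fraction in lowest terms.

4343/380

Start with 54.
3 + 1/(54/1) = 3 + 1/54 = 163/54
2 + 1/(163/54) = 2 + 54/163 = 380/163
11 + 1/(380/163) = 11 + 163/380 = 4343/380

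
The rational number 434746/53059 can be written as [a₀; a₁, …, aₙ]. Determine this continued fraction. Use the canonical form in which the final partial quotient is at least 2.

434746 ÷ 53059 → quotient 8, remainder 10274
53059 ÷ 10274 → quotient 5, remainder 1689
10274 ÷ 1689 → quotient 6, remainder 140
1689 ÷ 140 → quotient 12, remainder 9
140 ÷ 9 → quotient 15, remainder 5
9 ÷ 5 → quotient 1, remainder 4
5 ÷ 4 → quotient 1, remainder 1
4 ÷ 1 → quotient 4, remainder 0

[8; 5, 6, 12, 15, 1, 1, 4]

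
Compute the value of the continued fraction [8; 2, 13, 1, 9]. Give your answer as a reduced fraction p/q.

2443/288

a_0 = 8: 8/1
a_1 = 2: 17/2
a_2 = 13: 229/27
a_3 = 1: 246/29
a_4 = 9: 2443/288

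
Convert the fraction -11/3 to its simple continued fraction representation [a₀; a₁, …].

[-4; 3]

-11 ÷ 3 → quotient -4, remainder 1
3 ÷ 1 → quotient 3, remainder 0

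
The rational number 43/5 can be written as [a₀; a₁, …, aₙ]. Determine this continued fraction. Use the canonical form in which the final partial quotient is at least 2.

43 = 8·5 + 3, so a_0 = 8
5 = 1·3 + 2, so a_1 = 1
3 = 1·2 + 1, so a_2 = 1
2 = 2·1 + 0, so a_3 = 2

[8; 1, 1, 2]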